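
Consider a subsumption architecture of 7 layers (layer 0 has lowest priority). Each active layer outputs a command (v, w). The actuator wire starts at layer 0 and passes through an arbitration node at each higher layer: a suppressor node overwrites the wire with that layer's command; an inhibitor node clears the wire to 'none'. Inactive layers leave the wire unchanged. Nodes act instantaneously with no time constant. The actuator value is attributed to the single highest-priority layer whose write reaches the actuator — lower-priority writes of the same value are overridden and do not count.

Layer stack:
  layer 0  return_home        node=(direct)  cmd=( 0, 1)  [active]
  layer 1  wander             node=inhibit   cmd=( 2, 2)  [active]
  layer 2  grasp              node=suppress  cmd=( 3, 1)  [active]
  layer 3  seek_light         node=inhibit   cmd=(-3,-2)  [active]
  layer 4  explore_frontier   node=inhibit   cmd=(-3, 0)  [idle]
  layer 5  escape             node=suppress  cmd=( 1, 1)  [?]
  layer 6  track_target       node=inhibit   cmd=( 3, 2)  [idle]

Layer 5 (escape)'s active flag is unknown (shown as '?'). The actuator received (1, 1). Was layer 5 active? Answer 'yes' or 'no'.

yes

If layer 5 is active=yes:
  actuator would be (1, 1)
If layer 5 is active=no:
  actuator would be none
Observed (1, 1), so layer 5 was active.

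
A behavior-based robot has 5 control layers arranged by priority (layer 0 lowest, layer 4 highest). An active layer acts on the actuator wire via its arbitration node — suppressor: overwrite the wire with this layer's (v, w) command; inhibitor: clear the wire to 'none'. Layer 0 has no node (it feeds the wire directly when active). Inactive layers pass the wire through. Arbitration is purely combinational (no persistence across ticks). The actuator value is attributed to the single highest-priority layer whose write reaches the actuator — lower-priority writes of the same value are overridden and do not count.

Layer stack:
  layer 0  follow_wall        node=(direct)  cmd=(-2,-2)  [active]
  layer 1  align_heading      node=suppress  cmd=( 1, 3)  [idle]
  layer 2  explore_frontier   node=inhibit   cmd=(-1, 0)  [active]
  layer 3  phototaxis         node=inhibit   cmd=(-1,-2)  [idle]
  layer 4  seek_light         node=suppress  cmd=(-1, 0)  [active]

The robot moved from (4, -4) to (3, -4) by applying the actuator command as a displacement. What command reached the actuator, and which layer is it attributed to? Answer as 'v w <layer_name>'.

-1 0 seek_light

displacement = (3, -4) − (4, -4) = (-1, 0)
L0 follow_wall: active, feeds wire = (-2, -2)
L1 align_heading: idle → wire stays (-2, -2)
L2 explore_frontier: active, inhibitor → wire = none
L3 phototaxis: idle → wire stays none
L4 seek_light: active, suppressor → wire = (-1, 0)
actuator = (-1, 0) — from layer 4 (seek_light)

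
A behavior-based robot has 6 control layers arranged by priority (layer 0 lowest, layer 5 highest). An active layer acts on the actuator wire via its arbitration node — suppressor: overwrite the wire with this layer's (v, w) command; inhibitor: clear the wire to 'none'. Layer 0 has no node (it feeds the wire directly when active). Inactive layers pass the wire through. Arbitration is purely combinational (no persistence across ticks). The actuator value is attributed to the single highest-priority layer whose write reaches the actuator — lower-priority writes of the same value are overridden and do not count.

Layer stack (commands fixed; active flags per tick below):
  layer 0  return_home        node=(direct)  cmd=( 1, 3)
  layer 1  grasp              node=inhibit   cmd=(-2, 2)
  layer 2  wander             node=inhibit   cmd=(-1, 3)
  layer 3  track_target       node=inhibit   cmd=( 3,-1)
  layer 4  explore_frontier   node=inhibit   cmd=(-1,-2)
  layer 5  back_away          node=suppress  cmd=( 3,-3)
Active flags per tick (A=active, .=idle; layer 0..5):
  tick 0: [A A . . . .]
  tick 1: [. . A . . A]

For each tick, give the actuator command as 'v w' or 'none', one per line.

none
3 -3

tick 0:
  L0 return_home: active, feeds wire = (1, 3)
  L1 grasp: active, inhibitor → wire = none
  L2 wander: idle → wire stays none
  L3 track_target: idle → wire stays none
  L4 explore_frontier: idle → wire stays none
  L5 back_away: idle → wire stays none
  actuator = none
tick 1:
  L0 return_home: idle → wire = none
  L1 grasp: idle → wire stays none
  L2 wander: active, inhibitor → wire = none
  L3 track_target: idle → wire stays none
  L4 explore_frontier: idle → wire stays none
  L5 back_away: active, suppressor → wire = (3, -3)
  actuator = (3, -3)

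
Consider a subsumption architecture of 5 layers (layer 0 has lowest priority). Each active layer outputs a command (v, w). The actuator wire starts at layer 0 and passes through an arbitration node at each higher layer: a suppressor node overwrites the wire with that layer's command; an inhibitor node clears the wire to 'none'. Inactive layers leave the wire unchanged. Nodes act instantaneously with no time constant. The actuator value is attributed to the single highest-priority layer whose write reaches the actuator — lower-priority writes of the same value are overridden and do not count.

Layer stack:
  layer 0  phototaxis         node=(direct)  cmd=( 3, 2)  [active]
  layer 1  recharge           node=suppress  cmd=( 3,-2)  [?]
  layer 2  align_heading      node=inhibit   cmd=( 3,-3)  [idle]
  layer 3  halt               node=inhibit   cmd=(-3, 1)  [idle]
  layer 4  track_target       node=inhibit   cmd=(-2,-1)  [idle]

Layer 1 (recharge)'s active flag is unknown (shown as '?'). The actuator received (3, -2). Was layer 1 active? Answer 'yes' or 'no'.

yes

If layer 1 is active=yes:
  actuator would be (3, -2)
If layer 1 is active=no:
  actuator would be (3, 2)
Observed (3, -2), so layer 1 was active.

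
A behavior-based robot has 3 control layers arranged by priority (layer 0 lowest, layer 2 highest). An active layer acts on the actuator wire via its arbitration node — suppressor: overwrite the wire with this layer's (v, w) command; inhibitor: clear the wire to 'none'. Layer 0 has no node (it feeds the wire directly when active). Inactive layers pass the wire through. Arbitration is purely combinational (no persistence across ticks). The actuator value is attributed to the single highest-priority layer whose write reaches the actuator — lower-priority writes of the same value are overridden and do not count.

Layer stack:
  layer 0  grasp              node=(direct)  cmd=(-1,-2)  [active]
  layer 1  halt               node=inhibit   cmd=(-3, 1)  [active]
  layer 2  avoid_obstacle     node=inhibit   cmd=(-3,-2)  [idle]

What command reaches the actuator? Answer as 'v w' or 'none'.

none

layer 0 (grasp) active — direct: (-1, -2)
layer 1 (halt) active — inhibits: none
layer 2 (avoid_obstacle) idle — unchanged: none
→ actuator none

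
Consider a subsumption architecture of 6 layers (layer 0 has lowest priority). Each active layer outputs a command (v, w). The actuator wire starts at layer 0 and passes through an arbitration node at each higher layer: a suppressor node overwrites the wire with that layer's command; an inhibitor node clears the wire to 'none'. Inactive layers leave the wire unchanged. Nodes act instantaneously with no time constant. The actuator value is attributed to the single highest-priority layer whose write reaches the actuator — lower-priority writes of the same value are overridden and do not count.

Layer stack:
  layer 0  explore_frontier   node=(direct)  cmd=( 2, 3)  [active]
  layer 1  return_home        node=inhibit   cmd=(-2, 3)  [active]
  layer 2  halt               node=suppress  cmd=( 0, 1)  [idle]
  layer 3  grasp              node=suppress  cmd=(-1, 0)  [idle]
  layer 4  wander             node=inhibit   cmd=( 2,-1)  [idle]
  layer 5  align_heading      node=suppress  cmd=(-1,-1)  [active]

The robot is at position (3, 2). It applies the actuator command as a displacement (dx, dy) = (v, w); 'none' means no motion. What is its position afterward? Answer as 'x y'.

2 1

[0] explore_frontier on; wire := (2, 3)
[1] return_home on (inhibit); wire := none
[2] halt off; pass none
[3] grasp off; pass none
[4] wander off; pass none
[5] align_heading on (suppress); wire := (-1, -1)
output (-1, -1)
position: (3, 2) + (-1, -1) = (2, 1)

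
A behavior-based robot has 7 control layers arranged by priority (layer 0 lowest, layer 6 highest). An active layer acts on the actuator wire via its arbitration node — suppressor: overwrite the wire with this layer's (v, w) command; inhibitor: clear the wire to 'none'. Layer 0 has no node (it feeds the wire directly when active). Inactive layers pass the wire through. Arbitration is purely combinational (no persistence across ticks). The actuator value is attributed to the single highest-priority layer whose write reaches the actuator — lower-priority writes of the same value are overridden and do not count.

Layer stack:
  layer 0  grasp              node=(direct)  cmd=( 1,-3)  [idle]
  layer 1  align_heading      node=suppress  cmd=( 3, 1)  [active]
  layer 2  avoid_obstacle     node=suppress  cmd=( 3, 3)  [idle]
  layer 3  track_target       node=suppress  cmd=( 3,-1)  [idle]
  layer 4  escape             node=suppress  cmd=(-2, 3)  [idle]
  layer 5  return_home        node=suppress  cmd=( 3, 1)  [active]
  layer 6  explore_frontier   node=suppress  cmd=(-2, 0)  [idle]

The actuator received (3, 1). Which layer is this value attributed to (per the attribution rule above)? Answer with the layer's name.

[0] grasp off; wire := none
[1] align_heading on (suppress); wire := (3, 1)
[2] avoid_obstacle off; pass (3, 1)
[3] track_target off; pass (3, 1)
[4] escape off; pass (3, 1)
[5] return_home on (suppress); wire := (3, 1)
[6] explore_frontier off; pass (3, 1)
output (3, 1)
last writer: layer 5 = return_home

return_home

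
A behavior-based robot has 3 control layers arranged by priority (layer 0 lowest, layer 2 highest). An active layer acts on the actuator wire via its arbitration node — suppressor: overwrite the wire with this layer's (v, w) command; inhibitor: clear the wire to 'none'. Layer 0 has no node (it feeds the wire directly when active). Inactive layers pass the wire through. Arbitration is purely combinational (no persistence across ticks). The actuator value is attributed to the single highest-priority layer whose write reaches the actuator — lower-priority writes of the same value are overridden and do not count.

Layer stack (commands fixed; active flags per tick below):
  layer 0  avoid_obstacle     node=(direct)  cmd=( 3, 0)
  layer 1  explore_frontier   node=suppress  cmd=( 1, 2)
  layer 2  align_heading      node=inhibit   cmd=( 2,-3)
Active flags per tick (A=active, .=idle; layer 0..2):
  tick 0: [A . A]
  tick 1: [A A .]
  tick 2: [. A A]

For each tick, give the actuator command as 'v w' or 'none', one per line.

none
1 2
none

tick 0:
  layer 0 (avoid_obstacle) active — direct: (3, 0)
  layer 1 (explore_frontier) idle — unchanged: (3, 0)
  layer 2 (align_heading) active — inhibits: none
  → actuator none
tick 1:
  layer 0 (avoid_obstacle) active — direct: (3, 0)
  layer 1 (explore_frontier) active — suppresses: (1, 2)
  layer 2 (align_heading) idle — unchanged: (1, 2)
  → actuator (1, 2)
tick 2:
  layer 0 (avoid_obstacle) idle — none
  layer 1 (explore_frontier) active — suppresses: (1, 2)
  layer 2 (align_heading) active — inhibits: none
  → actuator none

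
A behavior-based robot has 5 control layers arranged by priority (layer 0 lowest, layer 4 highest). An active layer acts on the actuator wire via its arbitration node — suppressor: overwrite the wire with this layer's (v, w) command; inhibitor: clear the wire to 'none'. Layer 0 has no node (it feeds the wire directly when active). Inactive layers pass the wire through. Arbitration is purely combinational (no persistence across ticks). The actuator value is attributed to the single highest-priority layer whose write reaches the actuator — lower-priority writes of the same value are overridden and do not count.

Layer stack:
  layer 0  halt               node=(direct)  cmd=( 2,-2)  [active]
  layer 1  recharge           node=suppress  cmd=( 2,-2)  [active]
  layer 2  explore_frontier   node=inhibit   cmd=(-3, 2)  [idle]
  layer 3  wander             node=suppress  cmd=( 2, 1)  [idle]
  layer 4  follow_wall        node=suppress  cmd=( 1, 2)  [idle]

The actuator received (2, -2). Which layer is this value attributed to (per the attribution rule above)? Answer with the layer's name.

recharge

[0] halt on; wire := (2, -2)
[1] recharge on (suppress); wire := (2, -2)
[2] explore_frontier off; pass (2, -2)
[3] wander off; pass (2, -2)
[4] follow_wall off; pass (2, -2)
output (2, -2)
last writer: layer 1 = recharge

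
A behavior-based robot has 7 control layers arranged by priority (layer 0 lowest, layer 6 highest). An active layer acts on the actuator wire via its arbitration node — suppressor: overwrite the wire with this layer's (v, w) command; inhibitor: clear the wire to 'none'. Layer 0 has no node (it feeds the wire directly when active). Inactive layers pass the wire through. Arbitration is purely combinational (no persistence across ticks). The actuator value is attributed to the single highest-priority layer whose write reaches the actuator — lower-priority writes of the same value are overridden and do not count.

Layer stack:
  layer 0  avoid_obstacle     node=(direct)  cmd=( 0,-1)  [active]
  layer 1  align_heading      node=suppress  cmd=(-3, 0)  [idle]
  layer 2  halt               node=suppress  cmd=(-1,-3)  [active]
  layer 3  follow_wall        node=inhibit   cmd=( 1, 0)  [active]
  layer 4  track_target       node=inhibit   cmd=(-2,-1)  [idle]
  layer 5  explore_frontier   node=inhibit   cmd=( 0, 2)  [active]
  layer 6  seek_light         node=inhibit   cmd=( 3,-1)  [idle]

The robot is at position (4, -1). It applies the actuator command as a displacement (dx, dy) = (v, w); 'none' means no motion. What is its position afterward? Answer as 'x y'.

4 -1

layer 0 (avoid_obstacle) active — direct: (0, -1)
layer 1 (align_heading) idle — unchanged: (0, -1)
layer 2 (halt) active — suppresses: (-1, -3)
layer 3 (follow_wall) active — inhibits: none
layer 4 (track_target) idle — unchanged: none
layer 5 (explore_frontier) active — inhibits: none
layer 6 (seek_light) idle — unchanged: none
→ actuator none
position: (4, -1) + none = (4, -1)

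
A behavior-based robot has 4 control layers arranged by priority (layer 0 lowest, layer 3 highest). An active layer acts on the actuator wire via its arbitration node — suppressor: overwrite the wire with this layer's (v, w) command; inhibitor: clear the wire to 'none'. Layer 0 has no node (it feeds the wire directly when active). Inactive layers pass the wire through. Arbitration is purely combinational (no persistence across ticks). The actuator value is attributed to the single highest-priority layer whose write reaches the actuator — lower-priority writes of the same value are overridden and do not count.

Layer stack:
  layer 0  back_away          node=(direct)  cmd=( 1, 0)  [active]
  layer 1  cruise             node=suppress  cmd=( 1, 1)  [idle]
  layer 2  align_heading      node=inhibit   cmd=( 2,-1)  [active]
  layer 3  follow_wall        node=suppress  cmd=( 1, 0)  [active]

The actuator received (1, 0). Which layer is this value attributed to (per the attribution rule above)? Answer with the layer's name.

follow_wall

[0] back_away on; wire := (1, 0)
[1] cruise off; pass (1, 0)
[2] align_heading on (inhibit); wire := none
[3] follow_wall on (suppress); wire := (1, 0)
output (1, 0)
last writer: layer 3 = follow_wall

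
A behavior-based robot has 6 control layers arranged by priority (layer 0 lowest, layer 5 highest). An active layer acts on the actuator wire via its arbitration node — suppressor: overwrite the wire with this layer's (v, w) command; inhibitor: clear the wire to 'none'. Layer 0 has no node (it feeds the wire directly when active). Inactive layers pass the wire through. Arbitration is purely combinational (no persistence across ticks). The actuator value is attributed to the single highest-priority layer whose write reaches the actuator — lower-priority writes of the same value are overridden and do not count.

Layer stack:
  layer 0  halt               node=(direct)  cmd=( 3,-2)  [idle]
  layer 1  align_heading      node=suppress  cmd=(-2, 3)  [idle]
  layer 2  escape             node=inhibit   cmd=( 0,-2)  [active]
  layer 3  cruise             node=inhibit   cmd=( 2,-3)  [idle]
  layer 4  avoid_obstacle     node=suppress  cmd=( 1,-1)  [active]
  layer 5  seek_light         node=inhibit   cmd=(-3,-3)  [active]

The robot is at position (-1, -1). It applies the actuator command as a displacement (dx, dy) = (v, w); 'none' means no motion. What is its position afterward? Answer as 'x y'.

-1 -1

layer 0 (halt) idle — none
layer 1 (align_heading) idle — unchanged: none
layer 2 (escape) active — inhibits: none
layer 3 (cruise) idle — unchanged: none
layer 4 (avoid_obstacle) active — suppresses: (1, -1)
layer 5 (seek_light) active — inhibits: none
→ actuator none
position: (-1, -1) + none = (-1, -1)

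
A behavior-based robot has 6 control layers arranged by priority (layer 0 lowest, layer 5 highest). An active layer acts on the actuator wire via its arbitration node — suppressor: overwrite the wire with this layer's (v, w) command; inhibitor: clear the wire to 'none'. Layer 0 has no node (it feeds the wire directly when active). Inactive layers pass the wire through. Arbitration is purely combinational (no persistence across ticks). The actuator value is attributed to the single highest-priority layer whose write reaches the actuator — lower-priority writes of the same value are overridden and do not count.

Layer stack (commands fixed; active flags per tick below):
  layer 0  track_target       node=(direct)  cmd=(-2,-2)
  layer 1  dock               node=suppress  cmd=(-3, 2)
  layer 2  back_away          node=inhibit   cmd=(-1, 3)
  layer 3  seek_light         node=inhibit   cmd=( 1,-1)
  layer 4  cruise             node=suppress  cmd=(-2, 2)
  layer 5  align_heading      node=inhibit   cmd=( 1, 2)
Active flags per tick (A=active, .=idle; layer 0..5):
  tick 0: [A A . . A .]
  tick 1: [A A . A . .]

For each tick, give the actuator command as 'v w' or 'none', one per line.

-2 2
none

tick 0:
  layer 0 (track_target) active — direct: (-2, -2)
  layer 1 (dock) active — suppresses: (-3, 2)
  layer 2 (back_away) idle — unchanged: (-3, 2)
  layer 3 (seek_light) idle — unchanged: (-3, 2)
  layer 4 (cruise) active — suppresses: (-2, 2)
  layer 5 (align_heading) idle — unchanged: (-2, 2)
  → actuator (-2, 2)
tick 1:
  layer 0 (track_target) active — direct: (-2, -2)
  layer 1 (dock) active — suppresses: (-3, 2)
  layer 2 (back_away) idle — unchanged: (-3, 2)
  layer 3 (seek_light) active — inhibits: none
  layer 4 (cruise) idle — unchanged: none
  layer 5 (align_heading) idle — unchanged: none
  → actuator none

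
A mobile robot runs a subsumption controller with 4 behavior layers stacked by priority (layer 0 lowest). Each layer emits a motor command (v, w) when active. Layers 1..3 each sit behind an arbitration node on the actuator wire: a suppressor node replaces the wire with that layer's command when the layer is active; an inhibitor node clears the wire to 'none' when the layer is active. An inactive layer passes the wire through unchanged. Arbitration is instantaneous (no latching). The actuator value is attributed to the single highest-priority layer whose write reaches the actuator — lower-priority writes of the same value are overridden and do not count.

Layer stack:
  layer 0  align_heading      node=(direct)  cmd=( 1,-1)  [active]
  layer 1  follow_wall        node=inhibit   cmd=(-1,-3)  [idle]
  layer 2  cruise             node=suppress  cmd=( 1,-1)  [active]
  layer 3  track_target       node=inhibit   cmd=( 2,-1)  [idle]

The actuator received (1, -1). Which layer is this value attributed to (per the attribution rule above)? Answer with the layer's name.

cruise

L0 align_heading: active, feeds wire = (1, -1)
L1 follow_wall: idle → wire stays (1, -1)
L2 cruise: active, suppressor → wire = (1, -1)
L3 track_target: idle → wire stays (1, -1)
actuator = (1, -1)
last writer: layer 2 = cruise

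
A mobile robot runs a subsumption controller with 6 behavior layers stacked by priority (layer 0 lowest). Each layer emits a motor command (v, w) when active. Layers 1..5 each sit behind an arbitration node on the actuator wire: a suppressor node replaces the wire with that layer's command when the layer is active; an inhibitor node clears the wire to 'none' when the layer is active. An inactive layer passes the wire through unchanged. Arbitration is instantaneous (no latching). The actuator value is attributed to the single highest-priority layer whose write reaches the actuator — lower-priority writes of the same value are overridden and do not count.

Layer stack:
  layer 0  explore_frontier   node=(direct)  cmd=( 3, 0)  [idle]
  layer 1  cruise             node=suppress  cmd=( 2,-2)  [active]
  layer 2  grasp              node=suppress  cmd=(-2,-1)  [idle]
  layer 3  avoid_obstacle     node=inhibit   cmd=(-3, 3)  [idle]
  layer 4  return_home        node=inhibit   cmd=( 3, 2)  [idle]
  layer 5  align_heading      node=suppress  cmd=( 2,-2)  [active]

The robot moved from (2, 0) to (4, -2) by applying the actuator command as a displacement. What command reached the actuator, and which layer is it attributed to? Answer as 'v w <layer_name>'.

displacement = (4, -2) − (2, 0) = (2, -2)
layer 0 (explore_frontier) idle — none
layer 1 (cruise) active — suppresses: (2, -2)
layer 2 (grasp) idle — unchanged: (2, -2)
layer 3 (avoid_obstacle) idle — unchanged: (2, -2)
layer 4 (return_home) idle — unchanged: (2, -2)
layer 5 (align_heading) active — suppresses: (2, -2)
→ actuator (2, -2) — from layer 5 (align_heading)

2 -2 align_heading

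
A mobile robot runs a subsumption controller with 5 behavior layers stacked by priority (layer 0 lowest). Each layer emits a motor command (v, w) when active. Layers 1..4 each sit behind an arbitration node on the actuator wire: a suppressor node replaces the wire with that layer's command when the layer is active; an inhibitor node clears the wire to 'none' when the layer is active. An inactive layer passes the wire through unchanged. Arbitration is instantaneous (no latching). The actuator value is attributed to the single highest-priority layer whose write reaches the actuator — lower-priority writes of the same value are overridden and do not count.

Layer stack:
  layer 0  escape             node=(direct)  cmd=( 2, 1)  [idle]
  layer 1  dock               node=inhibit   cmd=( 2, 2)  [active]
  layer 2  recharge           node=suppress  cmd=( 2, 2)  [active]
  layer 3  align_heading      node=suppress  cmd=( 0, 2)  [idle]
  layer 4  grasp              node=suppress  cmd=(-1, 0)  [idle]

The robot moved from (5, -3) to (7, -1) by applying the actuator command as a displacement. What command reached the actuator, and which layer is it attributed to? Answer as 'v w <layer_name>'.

2 2 recharge

displacement = (7, -1) − (5, -3) = (2, 2)
[0] escape off; wire := none
[1] dock on (inhibit); wire := none
[2] recharge on (suppress); wire := (2, 2)
[3] align_heading off; pass (2, 2)
[4] grasp off; pass (2, 2)
output (2, 2) — from layer 2 (recharge)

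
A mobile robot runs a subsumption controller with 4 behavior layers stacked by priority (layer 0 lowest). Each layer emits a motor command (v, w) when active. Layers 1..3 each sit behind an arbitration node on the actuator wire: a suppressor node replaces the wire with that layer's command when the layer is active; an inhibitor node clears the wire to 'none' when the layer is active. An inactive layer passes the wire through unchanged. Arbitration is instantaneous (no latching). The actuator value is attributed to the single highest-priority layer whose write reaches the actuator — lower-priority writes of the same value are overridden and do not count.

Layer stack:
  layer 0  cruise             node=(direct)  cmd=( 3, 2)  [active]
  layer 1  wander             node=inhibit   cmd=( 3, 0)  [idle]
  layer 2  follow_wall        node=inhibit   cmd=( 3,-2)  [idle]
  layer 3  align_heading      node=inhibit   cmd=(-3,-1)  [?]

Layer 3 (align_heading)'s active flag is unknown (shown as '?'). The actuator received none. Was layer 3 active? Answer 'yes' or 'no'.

If layer 3 is active=yes:
  actuator would be none
If layer 3 is active=no:
  actuator would be (3, 2)
Observed none, so layer 3 was active.

yes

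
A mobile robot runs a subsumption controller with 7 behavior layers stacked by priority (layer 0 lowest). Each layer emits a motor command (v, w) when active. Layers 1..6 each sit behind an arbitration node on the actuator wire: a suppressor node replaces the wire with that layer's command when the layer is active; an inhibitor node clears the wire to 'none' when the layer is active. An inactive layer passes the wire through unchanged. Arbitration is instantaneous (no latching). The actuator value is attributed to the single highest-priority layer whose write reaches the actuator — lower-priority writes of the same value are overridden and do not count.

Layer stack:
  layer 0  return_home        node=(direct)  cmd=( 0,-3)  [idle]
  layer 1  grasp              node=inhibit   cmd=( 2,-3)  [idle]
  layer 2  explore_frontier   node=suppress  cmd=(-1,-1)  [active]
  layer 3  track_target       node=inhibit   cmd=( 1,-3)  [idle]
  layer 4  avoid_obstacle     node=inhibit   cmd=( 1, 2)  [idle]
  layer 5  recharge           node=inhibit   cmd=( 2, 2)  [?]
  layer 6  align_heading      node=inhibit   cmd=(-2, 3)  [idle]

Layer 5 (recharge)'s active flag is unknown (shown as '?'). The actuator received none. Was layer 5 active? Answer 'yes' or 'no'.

yes

If layer 5 is active=yes:
  actuator would be none
If layer 5 is active=no:
  actuator would be (-1, -1)
Observed none, so layer 5 was active.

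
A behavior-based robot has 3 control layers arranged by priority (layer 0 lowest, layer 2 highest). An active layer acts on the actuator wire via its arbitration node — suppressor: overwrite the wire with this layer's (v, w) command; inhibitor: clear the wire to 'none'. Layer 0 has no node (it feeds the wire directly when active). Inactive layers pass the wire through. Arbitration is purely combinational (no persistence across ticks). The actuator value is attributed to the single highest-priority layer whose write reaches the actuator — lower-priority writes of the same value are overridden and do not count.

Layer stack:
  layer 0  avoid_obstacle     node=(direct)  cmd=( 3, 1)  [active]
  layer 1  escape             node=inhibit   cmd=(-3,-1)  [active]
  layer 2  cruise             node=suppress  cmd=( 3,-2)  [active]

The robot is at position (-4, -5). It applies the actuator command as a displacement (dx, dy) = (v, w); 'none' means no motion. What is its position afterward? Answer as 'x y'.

-1 -7

layer 0 (avoid_obstacle) active — direct: (3, 1)
layer 1 (escape) active — inhibits: none
layer 2 (cruise) active — suppresses: (3, -2)
→ actuator (3, -2)
position: (-4, -5) + (3, -2) = (-1, -7)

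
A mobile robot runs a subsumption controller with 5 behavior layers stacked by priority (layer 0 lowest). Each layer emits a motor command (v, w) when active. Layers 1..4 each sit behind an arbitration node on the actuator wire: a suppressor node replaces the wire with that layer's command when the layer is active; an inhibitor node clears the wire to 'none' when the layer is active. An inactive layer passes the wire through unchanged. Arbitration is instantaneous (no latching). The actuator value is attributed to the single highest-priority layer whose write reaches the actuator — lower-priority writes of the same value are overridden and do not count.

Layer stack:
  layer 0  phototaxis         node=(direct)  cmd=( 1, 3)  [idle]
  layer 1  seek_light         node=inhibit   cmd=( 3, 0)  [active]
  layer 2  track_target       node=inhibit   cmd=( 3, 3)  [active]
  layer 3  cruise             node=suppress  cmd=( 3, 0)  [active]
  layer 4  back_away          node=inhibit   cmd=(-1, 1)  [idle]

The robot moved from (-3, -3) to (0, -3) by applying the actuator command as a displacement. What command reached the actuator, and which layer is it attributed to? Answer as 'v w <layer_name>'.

displacement = (0, -3) − (-3, -3) = (3, 0)
layer 0 (phototaxis) idle — none
layer 1 (seek_light) active — inhibits: none
layer 2 (track_target) active — inhibits: none
layer 3 (cruise) active — suppresses: (3, 0)
layer 4 (back_away) idle — unchanged: (3, 0)
→ actuator (3, 0) — from layer 3 (cruise)

3 0 cruise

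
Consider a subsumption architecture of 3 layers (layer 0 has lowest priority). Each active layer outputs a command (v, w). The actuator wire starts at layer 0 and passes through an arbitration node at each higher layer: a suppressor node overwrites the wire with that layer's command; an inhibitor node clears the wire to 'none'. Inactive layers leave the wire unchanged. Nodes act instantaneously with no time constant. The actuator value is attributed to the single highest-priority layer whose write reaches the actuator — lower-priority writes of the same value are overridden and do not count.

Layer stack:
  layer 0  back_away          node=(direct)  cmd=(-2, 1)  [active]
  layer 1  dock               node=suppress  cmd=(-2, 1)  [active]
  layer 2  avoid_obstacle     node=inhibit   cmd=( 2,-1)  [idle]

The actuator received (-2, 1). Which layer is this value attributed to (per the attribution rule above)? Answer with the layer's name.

dock

[0] back_away on; wire := (-2, 1)
[1] dock on (suppress); wire := (-2, 1)
[2] avoid_obstacle off; pass (-2, 1)
output (-2, 1)
last writer: layer 1 = dock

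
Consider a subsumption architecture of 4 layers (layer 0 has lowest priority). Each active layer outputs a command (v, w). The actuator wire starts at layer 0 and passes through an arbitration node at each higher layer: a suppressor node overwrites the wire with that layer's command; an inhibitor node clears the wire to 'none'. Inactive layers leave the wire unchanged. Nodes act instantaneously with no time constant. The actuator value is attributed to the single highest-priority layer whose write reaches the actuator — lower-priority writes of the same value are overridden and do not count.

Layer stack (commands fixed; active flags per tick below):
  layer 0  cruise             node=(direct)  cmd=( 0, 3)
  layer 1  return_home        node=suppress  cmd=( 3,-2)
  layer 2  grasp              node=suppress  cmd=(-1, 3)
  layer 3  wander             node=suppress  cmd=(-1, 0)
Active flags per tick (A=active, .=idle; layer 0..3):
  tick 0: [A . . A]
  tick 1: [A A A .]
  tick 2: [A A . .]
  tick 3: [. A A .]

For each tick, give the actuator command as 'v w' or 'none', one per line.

-1 0
-1 3
3 -2
-1 3

tick 0:
  layer 0 (cruise) active — direct: (0, 3)
  layer 1 (return_home) idle — unchanged: (0, 3)
  layer 2 (grasp) idle — unchanged: (0, 3)
  layer 3 (wander) active — suppresses: (-1, 0)
  → actuator (-1, 0)
tick 1:
  layer 0 (cruise) active — direct: (0, 3)
  layer 1 (return_home) active — suppresses: (3, -2)
  layer 2 (grasp) active — suppresses: (-1, 3)
  layer 3 (wander) idle — unchanged: (-1, 3)
  → actuator (-1, 3)
tick 2:
  layer 0 (cruise) active — direct: (0, 3)
  layer 1 (return_home) active — suppresses: (3, -2)
  layer 2 (grasp) idle — unchanged: (3, -2)
  layer 3 (wander) idle — unchanged: (3, -2)
  → actuator (3, -2)
tick 3:
  layer 0 (cruise) idle — none
  layer 1 (return_home) active — suppresses: (3, -2)
  layer 2 (grasp) active — suppresses: (-1, 3)
  layer 3 (wander) idle — unchanged: (-1, 3)
  → actuator (-1, 3)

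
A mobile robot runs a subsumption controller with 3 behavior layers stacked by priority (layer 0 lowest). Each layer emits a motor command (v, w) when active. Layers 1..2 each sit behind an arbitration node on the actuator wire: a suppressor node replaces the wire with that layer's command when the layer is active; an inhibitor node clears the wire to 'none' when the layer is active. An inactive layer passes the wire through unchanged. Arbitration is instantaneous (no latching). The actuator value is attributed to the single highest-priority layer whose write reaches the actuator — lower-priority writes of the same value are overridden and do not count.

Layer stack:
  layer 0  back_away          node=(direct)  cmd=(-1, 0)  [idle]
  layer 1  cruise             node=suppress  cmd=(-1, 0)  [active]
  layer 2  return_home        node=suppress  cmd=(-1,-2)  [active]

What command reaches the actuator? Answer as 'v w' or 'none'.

-1 -2

layer 0 (back_away) idle — none
layer 1 (cruise) active — suppresses: (-1, 0)
layer 2 (return_home) active — suppresses: (-1, -2)
→ actuator (-1, -2)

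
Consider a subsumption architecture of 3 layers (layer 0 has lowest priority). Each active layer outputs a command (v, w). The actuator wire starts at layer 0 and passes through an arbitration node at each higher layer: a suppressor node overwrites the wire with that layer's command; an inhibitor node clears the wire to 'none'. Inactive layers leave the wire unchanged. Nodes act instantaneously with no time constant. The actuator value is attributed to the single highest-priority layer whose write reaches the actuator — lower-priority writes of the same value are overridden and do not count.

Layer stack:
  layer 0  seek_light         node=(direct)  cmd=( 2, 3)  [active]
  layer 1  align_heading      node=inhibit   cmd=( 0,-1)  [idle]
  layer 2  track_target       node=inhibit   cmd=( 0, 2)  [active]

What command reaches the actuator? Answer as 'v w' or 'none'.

layer 0 (seek_light) active — direct: (2, 3)
layer 1 (align_heading) idle — unchanged: (2, 3)
layer 2 (track_target) active — inhibits: none
→ actuator none

none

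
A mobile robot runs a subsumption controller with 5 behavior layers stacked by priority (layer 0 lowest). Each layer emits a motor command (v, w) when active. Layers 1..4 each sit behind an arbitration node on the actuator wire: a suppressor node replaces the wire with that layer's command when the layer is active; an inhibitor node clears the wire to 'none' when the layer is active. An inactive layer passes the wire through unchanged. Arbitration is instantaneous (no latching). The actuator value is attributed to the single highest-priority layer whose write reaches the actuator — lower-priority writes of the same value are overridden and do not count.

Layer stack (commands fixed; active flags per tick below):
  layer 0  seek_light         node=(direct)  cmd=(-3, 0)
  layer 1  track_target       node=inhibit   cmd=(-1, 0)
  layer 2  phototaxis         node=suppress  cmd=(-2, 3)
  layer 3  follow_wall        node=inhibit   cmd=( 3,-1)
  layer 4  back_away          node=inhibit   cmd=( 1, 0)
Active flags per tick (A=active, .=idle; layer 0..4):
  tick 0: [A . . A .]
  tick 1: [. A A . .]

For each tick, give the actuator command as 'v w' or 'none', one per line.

none
-2 3

tick 0:
  [0] seek_light on; wire := (-3, 0)
  [1] track_target off; pass (-3, 0)
  [2] phototaxis off; pass (-3, 0)
  [3] follow_wall on (inhibit); wire := none
  [4] back_away off; pass none
  output none
tick 1:
  [0] seek_light off; wire := none
  [1] track_target on (inhibit); wire := none
  [2] phototaxis on (suppress); wire := (-2, 3)
  [3] follow_wall off; pass (-2, 3)
  [4] back_away off; pass (-2, 3)
  output (-2, 3)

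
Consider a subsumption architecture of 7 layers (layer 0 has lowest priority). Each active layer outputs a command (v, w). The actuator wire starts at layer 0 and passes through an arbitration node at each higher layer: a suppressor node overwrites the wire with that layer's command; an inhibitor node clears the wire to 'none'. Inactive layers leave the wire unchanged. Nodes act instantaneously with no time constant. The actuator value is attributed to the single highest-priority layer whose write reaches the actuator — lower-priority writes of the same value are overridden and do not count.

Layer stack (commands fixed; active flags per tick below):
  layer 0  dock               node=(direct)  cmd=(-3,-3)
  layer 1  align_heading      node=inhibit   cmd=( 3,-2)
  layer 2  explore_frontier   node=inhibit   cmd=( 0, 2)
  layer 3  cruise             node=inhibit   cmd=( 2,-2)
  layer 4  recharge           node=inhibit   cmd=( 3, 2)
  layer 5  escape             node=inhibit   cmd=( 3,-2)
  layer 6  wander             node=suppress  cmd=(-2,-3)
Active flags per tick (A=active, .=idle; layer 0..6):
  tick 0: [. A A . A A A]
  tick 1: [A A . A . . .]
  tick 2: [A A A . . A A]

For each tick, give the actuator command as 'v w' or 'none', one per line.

tick 0:
  layer 0 (dock) idle — none
  layer 1 (align_heading) active — inhibits: none
  layer 2 (explore_frontier) active — inhibits: none
  layer 3 (cruise) idle — unchanged: none
  layer 4 (recharge) active — inhibits: none
  layer 5 (escape) active — inhibits: none
  layer 6 (wander) active — suppresses: (-2, -3)
  → actuator (-2, -3)
tick 1:
  layer 0 (dock) active — direct: (-3, -3)
  layer 1 (align_heading) active — inhibits: none
  layer 2 (explore_frontier) idle — unchanged: none
  layer 3 (cruise) active — inhibits: none
  layer 4 (recharge) idle — unchanged: none
  layer 5 (escape) idle — unchanged: none
  layer 6 (wander) idle — unchanged: none
  → actuator none
tick 2:
  layer 0 (dock) active — direct: (-3, -3)
  layer 1 (align_heading) active — inhibits: none
  layer 2 (explore_frontier) active — inhibits: none
  layer 3 (cruise) idle — unchanged: none
  layer 4 (recharge) idle — unchanged: none
  layer 5 (escape) active — inhibits: none
  layer 6 (wander) active — suppresses: (-2, -3)
  → actuator (-2, -3)

-2 -3
none
-2 -3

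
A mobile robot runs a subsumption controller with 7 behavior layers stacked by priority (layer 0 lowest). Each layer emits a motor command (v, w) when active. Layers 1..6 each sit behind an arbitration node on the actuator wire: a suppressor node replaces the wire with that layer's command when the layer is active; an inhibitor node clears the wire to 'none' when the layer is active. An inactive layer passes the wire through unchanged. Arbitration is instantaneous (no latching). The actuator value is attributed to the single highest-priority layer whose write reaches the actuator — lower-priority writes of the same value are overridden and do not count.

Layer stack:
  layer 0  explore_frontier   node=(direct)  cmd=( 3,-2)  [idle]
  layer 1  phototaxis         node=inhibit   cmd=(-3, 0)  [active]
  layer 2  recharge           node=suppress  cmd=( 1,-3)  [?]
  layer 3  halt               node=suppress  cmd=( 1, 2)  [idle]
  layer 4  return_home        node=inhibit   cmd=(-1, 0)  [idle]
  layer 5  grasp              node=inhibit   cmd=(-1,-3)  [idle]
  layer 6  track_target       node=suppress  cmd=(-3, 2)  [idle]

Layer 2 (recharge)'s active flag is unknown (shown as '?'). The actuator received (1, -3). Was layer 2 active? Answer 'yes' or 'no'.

yes

If layer 2 is active=yes:
  actuator would be (1, -3)
If layer 2 is active=no:
  actuator would be none
Observed (1, -3), so layer 2 was active.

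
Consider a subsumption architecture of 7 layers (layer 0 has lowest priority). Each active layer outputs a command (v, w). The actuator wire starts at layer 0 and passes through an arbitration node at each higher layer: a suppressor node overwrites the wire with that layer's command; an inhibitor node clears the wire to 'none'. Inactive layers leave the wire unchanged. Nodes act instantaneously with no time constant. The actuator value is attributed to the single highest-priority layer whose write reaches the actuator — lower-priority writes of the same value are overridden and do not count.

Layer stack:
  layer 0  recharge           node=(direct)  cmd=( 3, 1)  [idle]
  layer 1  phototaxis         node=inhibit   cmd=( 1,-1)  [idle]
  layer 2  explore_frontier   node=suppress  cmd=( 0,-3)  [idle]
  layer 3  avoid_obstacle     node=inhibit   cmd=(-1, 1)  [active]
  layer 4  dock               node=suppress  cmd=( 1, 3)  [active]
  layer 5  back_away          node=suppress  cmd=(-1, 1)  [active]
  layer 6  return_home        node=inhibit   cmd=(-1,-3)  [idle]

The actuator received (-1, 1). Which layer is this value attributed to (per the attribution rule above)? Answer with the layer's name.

layer 0 (recharge) idle — none
layer 1 (phototaxis) idle — unchanged: none
layer 2 (explore_frontier) idle — unchanged: none
layer 3 (avoid_obstacle) active — inhibits: none
layer 4 (dock) active — suppresses: (1, 3)
layer 5 (back_away) active — suppresses: (-1, 1)
layer 6 (return_home) idle — unchanged: (-1, 1)
→ actuator (-1, 1)
last writer: layer 5 = back_away

back_away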